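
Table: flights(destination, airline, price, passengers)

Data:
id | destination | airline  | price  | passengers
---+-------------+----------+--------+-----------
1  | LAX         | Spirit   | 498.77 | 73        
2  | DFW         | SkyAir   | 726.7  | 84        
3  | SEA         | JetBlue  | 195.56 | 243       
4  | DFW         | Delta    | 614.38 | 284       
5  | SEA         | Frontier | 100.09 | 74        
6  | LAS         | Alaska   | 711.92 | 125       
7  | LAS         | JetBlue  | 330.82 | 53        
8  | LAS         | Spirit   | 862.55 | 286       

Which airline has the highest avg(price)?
SELECT airline, AVG(price) as val
FROM flights
GROUP BY airline
ORDER BY val DESC
LIMIT 1

Result: SkyAir with avg(price) = 726.70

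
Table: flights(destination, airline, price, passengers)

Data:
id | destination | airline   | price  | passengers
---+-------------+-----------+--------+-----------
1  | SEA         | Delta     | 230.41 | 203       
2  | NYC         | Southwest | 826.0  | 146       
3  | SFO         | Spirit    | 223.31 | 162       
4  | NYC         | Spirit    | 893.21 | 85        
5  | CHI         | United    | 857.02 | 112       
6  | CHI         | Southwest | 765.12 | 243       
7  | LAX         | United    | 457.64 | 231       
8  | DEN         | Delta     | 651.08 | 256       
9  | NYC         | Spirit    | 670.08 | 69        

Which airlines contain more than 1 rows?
SELECT airline, COUNT(*) as cnt
FROM flights
GROUP BY airline
HAVING COUNT(*) > 1

Result:
  Delta: 2
  Southwest: 2
  Spirit: 3
  United: 2

Note: HAVING filters groups after aggregation, WHERE filters rows before.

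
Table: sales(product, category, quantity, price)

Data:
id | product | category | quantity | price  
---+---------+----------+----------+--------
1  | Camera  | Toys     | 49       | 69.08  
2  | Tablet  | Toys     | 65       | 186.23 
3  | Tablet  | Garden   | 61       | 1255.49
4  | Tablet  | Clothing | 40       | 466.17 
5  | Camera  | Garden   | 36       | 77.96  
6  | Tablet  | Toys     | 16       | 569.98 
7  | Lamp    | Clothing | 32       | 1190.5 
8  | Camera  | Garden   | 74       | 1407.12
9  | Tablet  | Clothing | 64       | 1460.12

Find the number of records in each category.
SELECT category, COUNT(*) as count
FROM sales
GROUP BY category

Result:
  Clothing: 3
  Garden: 3
  Toys: 3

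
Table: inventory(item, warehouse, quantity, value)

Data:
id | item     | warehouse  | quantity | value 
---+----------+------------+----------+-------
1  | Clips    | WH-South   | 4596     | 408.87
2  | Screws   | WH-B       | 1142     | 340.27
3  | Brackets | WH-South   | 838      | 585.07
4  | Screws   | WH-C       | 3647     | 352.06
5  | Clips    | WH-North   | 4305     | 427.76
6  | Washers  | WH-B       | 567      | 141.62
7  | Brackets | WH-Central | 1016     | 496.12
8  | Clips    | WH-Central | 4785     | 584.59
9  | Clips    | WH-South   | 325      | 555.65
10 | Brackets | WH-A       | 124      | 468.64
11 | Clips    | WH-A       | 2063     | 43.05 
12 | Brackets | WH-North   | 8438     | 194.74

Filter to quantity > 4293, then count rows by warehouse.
SELECT warehouse, COUNT(*)
FROM inventory
WHERE quantity > 4293
GROUP BY warehouse

Note: WHERE filters rows before grouping.

Result:
  WH-Central: 1
  WH-North: 2
  WH-South: 1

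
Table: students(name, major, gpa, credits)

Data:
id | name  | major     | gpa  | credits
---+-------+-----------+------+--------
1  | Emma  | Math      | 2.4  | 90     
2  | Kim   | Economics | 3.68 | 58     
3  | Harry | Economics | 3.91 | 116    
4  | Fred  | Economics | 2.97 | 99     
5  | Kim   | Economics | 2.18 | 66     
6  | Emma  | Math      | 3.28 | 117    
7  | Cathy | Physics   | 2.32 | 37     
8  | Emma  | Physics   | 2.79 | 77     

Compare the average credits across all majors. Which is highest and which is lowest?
SELECT major, AVG(credits)
FROM students
GROUP BY major
ORDER BY AVG(credits)

All groups:
  Physics: 57.00
  Economics: 84.75
  Math: 103.50

Highest: Math (103.50)
Lowest: Physics (57.00)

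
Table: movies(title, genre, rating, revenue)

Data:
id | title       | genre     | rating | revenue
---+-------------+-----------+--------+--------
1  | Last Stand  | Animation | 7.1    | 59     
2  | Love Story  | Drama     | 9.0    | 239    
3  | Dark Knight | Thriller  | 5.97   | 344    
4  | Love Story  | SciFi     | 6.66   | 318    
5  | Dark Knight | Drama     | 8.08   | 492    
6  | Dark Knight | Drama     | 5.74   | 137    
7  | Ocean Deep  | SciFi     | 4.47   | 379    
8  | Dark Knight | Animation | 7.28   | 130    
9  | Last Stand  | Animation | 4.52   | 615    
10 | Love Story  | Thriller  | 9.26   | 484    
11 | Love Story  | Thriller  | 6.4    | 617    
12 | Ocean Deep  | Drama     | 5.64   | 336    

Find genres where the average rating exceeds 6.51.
SELECT genre, AVG(rating)
FROM movies
GROUP BY genre
HAVING AVG(rating) > 6.51

Result:
  Drama: avg=7.12
  Thriller: avg=7.21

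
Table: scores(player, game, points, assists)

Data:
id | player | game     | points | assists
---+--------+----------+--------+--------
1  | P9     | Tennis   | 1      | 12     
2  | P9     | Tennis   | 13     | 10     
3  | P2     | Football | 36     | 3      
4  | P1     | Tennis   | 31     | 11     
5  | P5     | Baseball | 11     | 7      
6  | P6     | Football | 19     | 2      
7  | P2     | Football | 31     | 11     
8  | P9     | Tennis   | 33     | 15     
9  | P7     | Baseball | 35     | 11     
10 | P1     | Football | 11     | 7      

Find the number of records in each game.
SELECT game, COUNT(*) as count
FROM scores
GROUP BY game

Result:
  Baseball: 2
  Football: 4
  Tennis: 4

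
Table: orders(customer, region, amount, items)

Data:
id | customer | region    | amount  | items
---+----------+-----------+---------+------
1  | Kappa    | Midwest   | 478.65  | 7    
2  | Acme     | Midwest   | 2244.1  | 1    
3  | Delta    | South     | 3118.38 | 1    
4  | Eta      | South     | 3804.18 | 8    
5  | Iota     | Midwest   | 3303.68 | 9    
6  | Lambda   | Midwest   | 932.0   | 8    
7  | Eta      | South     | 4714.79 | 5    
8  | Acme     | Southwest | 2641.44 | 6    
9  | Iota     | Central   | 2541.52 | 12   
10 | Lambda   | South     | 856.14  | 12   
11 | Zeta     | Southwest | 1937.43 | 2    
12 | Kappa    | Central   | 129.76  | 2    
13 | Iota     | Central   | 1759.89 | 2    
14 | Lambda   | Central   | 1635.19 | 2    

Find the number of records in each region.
SELECT region, COUNT(*) as count
FROM orders
GROUP BY region

Result:
  Central: 4
  Midwest: 4
  South: 4
  Southwest: 2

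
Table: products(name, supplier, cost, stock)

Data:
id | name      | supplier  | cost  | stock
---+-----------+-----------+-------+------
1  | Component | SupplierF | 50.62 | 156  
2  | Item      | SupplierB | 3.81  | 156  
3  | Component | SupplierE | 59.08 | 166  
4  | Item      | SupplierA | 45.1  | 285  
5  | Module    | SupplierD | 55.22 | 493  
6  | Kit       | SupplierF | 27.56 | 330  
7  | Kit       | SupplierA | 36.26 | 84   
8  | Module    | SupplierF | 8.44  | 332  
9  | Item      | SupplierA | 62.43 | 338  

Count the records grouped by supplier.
SELECT supplier, COUNT(*) as count
FROM products
GROUP BY supplier

Result:
  SupplierA: 3
  SupplierB: 1
  SupplierD: 1
  SupplierE: 1
  SupplierF: 3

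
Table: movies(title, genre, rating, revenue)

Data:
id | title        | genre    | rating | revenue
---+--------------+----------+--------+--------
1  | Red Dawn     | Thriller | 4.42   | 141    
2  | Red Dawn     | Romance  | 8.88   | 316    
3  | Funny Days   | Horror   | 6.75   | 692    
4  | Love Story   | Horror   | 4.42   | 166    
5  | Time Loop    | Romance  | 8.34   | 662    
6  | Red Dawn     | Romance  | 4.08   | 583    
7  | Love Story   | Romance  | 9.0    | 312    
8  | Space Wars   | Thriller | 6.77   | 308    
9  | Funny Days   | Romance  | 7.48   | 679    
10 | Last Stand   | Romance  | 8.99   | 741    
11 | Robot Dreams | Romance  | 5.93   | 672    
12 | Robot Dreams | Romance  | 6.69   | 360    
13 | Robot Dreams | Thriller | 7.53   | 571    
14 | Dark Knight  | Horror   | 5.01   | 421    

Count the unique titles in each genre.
SELECT genre, COUNT(DISTINCT title)
FROM movies
GROUP BY genre

Result:
  Horror: 3 distinct
  Romance: 6 distinct
  Thriller: 3 distinct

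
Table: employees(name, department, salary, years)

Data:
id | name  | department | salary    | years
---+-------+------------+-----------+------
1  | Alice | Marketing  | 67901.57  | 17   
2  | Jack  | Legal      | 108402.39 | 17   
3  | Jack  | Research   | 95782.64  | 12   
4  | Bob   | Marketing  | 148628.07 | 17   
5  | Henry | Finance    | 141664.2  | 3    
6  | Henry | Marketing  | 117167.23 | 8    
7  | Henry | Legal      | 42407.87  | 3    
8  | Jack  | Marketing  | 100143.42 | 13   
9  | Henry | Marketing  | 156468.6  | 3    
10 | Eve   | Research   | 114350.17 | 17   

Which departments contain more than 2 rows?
SELECT department, COUNT(*) as cnt
FROM employees
GROUP BY department
HAVING COUNT(*) > 2

Result:
  Marketing: 5

Note: HAVING filters groups after aggregation, WHERE filters rows before.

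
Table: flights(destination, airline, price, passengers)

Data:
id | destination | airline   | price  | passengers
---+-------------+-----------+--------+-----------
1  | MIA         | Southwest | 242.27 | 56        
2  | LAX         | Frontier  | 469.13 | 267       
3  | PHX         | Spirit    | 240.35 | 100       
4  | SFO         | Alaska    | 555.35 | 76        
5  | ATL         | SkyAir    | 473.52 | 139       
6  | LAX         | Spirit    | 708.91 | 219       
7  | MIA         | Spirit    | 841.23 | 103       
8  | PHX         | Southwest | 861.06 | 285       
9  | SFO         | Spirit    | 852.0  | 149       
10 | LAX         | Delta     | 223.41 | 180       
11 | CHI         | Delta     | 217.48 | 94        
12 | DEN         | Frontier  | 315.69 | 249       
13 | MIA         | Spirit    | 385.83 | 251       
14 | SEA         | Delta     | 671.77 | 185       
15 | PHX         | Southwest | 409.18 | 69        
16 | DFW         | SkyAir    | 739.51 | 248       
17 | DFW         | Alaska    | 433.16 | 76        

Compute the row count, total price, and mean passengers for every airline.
SELECT airline,
       COUNT(*) as cnt,
       SUM(price) as total_price,
       AVG(passengers) as avg_passengers
FROM flights
GROUP BY airline

Result:
  Alaska: 2 records, 988.51 total price, 76.00 avg passengers
  Delta: 3 records, 1112.66 total price, 153.00 avg passengers
  Frontier: 2 records, 784.82 total price, 258.00 avg passengers
  SkyAir: 2 records, 1213.03 total price, 193.50 avg passengers
  Southwest: 3 records, 1512.51 total price, 136.67 avg passengers
  Spirit: 5 records, 3028.32 total price, 164.40 avg passengers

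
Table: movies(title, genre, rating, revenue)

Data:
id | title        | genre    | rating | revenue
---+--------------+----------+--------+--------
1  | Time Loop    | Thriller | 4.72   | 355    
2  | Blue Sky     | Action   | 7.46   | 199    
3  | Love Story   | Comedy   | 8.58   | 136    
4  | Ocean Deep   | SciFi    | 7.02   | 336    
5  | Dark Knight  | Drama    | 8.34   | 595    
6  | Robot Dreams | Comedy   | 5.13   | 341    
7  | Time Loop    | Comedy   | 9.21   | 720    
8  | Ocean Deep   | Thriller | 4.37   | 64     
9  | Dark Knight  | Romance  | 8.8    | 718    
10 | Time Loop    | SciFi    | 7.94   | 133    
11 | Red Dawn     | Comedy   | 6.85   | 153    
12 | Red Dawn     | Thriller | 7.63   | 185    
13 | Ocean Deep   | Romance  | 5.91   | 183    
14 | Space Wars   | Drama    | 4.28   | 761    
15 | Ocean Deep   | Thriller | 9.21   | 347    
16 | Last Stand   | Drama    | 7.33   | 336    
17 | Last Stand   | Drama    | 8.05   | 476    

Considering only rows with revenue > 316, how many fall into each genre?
SELECT genre, COUNT(*)
FROM movies
WHERE revenue > 316
GROUP BY genre

Note: WHERE filters rows before grouping.

Result:
  Comedy: 2
  Drama: 4
  Romance: 1
  SciFi: 1
  Thriller: 2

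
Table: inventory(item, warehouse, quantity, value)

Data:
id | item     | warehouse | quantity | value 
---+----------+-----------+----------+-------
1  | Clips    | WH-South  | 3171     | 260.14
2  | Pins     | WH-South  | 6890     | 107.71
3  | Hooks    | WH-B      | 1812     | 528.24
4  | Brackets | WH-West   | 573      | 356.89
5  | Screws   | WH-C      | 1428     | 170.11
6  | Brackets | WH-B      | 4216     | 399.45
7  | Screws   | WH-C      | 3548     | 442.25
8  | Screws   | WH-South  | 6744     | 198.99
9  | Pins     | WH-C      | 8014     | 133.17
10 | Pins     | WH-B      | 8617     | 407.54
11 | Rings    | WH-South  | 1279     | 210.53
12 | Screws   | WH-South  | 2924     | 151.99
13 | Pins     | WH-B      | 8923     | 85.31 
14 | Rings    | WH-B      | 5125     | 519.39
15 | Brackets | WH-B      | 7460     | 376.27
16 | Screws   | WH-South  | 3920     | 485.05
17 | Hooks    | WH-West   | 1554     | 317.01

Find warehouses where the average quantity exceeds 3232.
SELECT warehouse, AVG(quantity)
FROM inventory
GROUP BY warehouse
HAVING AVG(quantity) > 3232

Result:
  WH-B: avg=6025.50
  WH-C: avg=4330.00
  WH-South: avg=4154.67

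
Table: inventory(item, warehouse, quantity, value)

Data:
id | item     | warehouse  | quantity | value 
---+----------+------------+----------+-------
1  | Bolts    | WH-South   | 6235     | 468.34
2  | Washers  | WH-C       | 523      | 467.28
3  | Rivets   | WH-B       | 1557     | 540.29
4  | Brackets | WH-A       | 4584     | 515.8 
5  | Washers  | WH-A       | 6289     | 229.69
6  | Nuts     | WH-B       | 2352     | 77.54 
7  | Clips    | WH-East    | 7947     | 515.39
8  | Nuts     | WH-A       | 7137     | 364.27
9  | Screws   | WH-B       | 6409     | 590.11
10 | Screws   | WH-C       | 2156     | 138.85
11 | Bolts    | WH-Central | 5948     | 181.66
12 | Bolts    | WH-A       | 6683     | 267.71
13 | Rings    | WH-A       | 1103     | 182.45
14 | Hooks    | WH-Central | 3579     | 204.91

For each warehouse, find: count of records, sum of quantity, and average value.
SELECT warehouse,
       COUNT(*) as cnt,
       SUM(quantity) as total_quantity,
       AVG(value) as avg_value
FROM inventory
GROUP BY warehouse

Result:
  WH-A: 5 records, 25796 total quantity, 311.98 avg value
  WH-B: 3 records, 10318 total quantity, 402.65 avg value
  WH-C: 2 records, 2679 total quantity, 303.07 avg value
  WH-Central: 2 records, 9527 total quantity, 193.29 avg value
  WH-East: 1 records, 7947 total quantity, 515.39 avg value
  WH-South: 1 records, 6235 total quantity, 468.34 avg value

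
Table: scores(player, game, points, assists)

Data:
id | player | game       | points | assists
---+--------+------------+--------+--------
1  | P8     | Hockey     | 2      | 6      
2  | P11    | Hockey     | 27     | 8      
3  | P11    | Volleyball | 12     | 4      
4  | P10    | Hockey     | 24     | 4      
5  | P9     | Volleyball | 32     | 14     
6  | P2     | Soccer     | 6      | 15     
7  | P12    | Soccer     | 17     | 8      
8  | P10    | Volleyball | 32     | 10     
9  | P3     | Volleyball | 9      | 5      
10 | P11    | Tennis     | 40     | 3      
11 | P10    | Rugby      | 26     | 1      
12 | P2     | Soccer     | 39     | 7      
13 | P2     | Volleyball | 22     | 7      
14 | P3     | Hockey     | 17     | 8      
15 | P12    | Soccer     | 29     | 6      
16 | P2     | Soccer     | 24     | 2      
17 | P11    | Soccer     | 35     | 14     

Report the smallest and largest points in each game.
SELECT game, MIN(points), MAX(points)
FROM scores
GROUP BY game

Result:
  Hockey: min=2, max=27
  Rugby: min=26, max=26
  Soccer: min=6, max=39
  Tennis: min=40, max=40
  Volleyball: min=9, max=32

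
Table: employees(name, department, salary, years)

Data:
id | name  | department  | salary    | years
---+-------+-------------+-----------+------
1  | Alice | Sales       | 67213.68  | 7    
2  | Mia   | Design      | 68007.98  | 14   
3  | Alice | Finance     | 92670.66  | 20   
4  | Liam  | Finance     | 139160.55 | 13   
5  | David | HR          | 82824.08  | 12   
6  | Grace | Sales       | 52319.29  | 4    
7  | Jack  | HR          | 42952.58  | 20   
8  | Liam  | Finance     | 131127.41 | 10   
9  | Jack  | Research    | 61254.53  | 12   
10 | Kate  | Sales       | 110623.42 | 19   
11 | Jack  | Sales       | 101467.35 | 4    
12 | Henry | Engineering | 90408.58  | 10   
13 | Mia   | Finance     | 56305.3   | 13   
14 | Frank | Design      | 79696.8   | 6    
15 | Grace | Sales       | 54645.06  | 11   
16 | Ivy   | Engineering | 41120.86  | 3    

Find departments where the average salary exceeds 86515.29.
SELECT department, AVG(salary)
FROM employees
GROUP BY department
HAVING AVG(salary) > 86515.29

Result:
  Finance: avg=104815.98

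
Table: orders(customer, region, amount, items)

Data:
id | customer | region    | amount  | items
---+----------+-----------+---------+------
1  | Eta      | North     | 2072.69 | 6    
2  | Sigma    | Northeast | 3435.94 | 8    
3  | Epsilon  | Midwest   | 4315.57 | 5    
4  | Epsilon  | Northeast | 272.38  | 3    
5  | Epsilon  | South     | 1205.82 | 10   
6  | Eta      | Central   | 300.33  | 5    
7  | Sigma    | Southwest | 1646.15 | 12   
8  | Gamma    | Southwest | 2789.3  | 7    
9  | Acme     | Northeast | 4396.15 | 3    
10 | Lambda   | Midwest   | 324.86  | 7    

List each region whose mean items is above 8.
SELECT region, AVG(items)
FROM orders
GROUP BY region
HAVING AVG(items) > 8

Result:
  South: avg=10.00
  Southwest: avg=9.50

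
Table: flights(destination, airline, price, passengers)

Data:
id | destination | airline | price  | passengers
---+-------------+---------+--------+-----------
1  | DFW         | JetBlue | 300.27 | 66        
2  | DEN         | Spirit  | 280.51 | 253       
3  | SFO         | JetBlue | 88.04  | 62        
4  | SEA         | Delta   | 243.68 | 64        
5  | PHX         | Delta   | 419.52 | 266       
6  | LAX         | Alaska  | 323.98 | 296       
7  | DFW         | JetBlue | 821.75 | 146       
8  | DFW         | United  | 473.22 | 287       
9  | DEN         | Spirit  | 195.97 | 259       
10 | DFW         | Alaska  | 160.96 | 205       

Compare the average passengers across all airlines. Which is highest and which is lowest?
SELECT airline, AVG(passengers)
FROM flights
GROUP BY airline
ORDER BY AVG(passengers)

All groups:
  JetBlue: 91.33
  Delta: 165.00
  Alaska: 250.50
  Spirit: 256.00
  United: 287.00

Highest: United (287.00)
Lowest: JetBlue (91.33)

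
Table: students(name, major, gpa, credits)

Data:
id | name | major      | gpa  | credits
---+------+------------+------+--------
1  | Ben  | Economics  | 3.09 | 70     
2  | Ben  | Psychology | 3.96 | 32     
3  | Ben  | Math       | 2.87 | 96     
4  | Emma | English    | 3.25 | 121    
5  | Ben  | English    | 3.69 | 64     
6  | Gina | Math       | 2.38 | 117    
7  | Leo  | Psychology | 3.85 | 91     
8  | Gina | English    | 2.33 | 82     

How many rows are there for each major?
SELECT major, COUNT(*) as count
FROM students
GROUP BY major

Result:
  Economics: 1
  English: 3
  Math: 2
  Psychology: 2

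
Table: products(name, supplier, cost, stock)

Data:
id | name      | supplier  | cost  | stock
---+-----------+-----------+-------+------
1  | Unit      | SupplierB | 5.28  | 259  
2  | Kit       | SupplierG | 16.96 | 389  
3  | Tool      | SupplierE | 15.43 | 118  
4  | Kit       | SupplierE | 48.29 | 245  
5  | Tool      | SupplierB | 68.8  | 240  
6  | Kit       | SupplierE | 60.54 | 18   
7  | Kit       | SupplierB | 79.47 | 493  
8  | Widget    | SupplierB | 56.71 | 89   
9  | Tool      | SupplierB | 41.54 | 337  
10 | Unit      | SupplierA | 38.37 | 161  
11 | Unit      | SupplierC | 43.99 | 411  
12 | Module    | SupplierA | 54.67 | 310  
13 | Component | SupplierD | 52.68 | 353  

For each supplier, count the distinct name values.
SELECT supplier, COUNT(DISTINCT name)
FROM products
GROUP BY supplier

Result:
  SupplierA: 2 distinct
  SupplierB: 4 distinct
  SupplierC: 1 distinct
  SupplierD: 1 distinct
  SupplierE: 2 distinct
  SupplierG: 1 distinct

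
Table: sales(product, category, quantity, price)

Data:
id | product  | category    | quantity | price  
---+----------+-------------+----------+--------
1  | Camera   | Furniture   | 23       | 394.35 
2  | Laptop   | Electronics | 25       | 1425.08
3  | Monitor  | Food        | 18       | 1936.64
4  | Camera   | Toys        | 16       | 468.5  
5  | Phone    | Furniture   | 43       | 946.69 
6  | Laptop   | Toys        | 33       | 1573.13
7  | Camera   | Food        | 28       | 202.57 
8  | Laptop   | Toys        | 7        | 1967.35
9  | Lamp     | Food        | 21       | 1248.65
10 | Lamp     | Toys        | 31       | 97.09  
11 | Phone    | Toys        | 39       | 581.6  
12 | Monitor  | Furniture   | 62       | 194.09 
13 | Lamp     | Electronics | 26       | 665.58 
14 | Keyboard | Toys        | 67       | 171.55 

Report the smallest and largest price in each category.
SELECT category, MIN(price), MAX(price)
FROM sales
GROUP BY category

Result:
  Electronics: min=665.58, max=1425.08
  Food: min=202.57, max=1936.64
  Furniture: min=194.09, max=946.69
  Toys: min=97.09, max=1967.35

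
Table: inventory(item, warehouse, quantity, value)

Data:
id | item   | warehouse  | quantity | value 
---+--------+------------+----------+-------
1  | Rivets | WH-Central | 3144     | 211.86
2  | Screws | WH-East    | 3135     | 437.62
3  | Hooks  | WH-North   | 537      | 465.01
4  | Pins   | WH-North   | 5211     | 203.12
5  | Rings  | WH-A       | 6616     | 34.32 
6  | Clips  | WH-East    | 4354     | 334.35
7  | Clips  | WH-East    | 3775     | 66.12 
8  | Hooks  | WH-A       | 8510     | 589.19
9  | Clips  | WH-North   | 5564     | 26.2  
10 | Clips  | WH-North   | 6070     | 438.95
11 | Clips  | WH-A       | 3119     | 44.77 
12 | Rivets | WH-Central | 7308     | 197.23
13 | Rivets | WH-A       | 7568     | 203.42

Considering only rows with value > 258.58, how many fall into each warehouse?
SELECT warehouse, COUNT(*)
FROM inventory
WHERE value > 258.58
GROUP BY warehouse

Note: WHERE filters rows before grouping.

Result:
  WH-A: 1
  WH-East: 2
  WH-North: 2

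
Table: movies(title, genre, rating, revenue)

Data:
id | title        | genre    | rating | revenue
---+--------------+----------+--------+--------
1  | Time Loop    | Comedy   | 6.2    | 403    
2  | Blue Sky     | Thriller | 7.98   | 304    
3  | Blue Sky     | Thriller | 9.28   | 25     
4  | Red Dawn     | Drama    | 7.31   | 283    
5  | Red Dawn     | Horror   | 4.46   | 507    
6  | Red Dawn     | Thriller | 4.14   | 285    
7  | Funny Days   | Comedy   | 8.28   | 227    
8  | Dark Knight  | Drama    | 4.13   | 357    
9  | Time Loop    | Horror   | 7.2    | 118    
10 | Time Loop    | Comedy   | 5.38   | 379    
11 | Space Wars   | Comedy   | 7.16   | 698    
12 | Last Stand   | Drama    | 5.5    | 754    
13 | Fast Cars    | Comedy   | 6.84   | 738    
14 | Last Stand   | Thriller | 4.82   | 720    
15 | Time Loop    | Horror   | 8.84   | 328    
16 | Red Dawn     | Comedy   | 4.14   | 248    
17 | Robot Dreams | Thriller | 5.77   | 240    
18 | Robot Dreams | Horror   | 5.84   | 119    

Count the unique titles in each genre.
SELECT genre, COUNT(DISTINCT title)
FROM movies
GROUP BY genre

Result:
  Comedy: 5 distinct
  Drama: 3 distinct
  Horror: 3 distinct
  Thriller: 4 distinct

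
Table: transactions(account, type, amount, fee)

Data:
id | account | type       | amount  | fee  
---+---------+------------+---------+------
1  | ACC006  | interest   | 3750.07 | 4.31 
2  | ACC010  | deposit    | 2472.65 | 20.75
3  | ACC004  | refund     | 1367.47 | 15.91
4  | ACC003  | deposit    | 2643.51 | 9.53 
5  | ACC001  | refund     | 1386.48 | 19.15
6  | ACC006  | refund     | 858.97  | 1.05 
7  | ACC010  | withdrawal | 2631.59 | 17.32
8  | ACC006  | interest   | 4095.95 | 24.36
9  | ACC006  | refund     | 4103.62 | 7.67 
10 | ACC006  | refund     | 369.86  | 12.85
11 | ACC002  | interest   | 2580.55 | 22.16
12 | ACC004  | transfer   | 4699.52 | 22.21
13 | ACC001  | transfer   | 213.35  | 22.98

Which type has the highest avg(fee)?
SELECT type, AVG(fee) as val
FROM transactions
GROUP BY type
ORDER BY val DESC
LIMIT 1

Result: transfer with avg(fee) = 22.60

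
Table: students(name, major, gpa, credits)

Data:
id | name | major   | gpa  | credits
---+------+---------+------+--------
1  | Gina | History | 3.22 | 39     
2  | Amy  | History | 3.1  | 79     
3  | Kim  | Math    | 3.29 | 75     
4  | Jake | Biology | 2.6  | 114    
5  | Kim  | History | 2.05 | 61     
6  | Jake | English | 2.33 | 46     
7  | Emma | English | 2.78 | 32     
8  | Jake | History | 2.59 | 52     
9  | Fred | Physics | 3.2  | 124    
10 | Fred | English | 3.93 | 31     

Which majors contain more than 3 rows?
SELECT major, COUNT(*) as cnt
FROM students
GROUP BY major
HAVING COUNT(*) > 3

Result:
  History: 4

Note: HAVING filters groups after aggregation, WHERE filters rows before.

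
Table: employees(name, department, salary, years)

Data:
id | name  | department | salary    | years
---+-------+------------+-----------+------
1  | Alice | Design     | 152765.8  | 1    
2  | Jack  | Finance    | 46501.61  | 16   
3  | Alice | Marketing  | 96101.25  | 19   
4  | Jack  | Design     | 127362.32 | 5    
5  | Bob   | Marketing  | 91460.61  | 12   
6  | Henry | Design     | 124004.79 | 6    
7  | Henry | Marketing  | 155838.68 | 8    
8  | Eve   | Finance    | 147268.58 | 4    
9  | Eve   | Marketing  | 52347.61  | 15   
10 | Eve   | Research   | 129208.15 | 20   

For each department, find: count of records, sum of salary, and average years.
SELECT department,
       COUNT(*) as cnt,
       SUM(salary) as total_salary,
       AVG(years) as avg_years
FROM employees
GROUP BY department

Result:
  Design: 3 records, 404132.91 total salary, 4.00 avg years
  Finance: 2 records, 193770.19 total salary, 10.00 avg years
  Marketing: 4 records, 395748.15 total salary, 13.50 avg years
  Research: 1 records, 129208.15 total salary, 20.00 avg years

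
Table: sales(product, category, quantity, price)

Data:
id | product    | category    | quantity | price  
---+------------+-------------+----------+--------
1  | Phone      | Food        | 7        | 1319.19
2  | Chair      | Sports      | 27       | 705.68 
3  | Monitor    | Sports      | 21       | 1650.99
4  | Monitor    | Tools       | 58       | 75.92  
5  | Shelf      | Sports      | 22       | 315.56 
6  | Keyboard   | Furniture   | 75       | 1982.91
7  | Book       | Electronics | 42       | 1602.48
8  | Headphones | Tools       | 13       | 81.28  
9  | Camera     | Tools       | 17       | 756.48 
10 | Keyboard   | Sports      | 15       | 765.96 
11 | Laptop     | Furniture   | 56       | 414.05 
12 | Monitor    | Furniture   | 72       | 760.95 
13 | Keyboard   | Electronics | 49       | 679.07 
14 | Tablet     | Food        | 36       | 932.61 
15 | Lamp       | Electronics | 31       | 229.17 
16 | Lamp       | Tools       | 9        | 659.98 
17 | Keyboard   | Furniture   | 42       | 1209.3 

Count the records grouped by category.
SELECT category, COUNT(*) as count
FROM sales
GROUP BY category

Result:
  Electronics: 3
  Food: 2
  Furniture: 4
  Sports: 4
  Tools: 4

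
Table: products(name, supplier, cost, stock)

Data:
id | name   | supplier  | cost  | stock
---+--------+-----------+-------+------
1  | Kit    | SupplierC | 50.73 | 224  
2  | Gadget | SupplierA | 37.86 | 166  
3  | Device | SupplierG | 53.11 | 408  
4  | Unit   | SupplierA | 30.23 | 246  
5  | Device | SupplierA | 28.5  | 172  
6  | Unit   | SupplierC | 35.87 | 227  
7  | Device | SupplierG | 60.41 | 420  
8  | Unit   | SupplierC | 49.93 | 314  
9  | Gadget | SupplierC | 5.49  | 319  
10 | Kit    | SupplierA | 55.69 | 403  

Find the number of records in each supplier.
SELECT supplier, COUNT(*) as count
FROM products
GROUP BY supplier

Result:
  SupplierA: 4
  SupplierC: 4
  SupplierG: 2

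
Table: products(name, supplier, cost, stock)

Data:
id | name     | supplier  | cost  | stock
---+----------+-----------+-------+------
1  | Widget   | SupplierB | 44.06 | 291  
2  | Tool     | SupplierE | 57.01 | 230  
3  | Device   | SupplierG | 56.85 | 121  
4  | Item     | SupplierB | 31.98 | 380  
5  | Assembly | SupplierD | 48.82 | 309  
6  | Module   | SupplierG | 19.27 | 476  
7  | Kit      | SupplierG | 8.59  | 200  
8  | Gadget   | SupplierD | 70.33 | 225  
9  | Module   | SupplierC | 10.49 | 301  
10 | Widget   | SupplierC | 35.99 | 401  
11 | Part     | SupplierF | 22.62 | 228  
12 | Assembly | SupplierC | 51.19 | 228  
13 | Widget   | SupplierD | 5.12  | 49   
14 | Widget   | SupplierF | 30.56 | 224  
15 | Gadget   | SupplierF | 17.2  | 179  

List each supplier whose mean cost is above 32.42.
SELECT supplier, AVG(cost)
FROM products
GROUP BY supplier
HAVING AVG(cost) > 32.42

Result:
  SupplierB: avg=38.02
  SupplierC: avg=32.56
  SupplierD: avg=41.42
  SupplierE: avg=57.01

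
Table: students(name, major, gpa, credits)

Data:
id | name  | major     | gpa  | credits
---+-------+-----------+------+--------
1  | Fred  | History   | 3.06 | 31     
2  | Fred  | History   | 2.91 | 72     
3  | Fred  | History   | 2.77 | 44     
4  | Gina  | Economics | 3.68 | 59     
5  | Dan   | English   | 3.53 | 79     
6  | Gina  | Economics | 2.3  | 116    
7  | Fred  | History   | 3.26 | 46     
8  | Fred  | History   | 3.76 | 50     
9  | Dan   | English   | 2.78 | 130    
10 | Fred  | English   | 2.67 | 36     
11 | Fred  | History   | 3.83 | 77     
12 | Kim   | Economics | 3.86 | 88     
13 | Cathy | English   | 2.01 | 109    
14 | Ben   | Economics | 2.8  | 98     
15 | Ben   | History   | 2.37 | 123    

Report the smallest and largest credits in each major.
SELECT major, MIN(credits), MAX(credits)
FROM students
GROUP BY major

Result:
  Economics: min=59, max=116
  English: min=36, max=130
  History: min=31, max=123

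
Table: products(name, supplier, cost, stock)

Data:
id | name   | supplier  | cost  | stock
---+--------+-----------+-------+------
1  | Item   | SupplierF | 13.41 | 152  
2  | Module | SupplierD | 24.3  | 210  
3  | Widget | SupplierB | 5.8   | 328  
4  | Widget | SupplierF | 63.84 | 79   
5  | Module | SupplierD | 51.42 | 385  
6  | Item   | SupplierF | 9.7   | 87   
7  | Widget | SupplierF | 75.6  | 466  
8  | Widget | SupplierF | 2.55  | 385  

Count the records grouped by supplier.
SELECT supplier, COUNT(*) as count
FROM products
GROUP BY supplier

Result:
  SupplierB: 1
  SupplierD: 2
  SupplierF: 5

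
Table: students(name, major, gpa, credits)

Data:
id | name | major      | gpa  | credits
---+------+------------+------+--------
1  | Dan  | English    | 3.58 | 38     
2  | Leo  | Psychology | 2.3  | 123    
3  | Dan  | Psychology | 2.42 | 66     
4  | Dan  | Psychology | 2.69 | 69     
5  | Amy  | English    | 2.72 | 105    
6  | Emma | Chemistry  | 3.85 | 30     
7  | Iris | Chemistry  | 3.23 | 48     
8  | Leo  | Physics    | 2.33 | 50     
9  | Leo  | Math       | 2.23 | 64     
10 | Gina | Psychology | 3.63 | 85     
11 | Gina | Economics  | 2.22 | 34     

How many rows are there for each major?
SELECT major, COUNT(*) as count
FROM students
GROUP BY major

Result:
  Chemistry: 2
  Economics: 1
  English: 2
  Math: 1
  Physics: 1
  Psychology: 4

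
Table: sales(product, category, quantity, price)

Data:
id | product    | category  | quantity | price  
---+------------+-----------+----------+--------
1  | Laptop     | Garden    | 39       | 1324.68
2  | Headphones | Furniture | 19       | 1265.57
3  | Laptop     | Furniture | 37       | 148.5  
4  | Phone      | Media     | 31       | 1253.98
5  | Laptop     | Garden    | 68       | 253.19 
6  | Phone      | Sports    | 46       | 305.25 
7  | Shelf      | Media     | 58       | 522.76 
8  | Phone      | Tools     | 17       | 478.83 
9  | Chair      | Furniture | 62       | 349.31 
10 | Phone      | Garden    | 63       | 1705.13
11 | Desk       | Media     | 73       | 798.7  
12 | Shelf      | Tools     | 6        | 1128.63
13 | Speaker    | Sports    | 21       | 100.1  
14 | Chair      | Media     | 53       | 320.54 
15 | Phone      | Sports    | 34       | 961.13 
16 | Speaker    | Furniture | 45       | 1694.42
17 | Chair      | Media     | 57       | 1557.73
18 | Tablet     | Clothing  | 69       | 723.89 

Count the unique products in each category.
SELECT category, COUNT(DISTINCT product)
FROM sales
GROUP BY category

Result:
  Clothing: 1 distinct
  Furniture: 4 distinct
  Garden: 2 distinct
  Media: 4 distinct
  Sports: 2 distinct
  Tools: 2 distinct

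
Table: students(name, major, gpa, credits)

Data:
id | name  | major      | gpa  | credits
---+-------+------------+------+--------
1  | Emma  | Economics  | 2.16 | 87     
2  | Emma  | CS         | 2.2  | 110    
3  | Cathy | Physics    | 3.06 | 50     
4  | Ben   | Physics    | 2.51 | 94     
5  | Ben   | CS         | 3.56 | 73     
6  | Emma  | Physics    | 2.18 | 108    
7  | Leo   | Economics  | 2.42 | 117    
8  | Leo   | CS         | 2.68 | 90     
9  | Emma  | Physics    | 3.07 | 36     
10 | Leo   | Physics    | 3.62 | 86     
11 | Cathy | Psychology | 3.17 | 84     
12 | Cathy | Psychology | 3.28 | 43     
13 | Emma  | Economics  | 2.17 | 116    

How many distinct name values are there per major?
SELECT major, COUNT(DISTINCT name)
FROM students
GROUP BY major

Result:
  CS: 3 distinct
  Economics: 2 distinct
  Physics: 4 distinct
  Psychology: 1 distinct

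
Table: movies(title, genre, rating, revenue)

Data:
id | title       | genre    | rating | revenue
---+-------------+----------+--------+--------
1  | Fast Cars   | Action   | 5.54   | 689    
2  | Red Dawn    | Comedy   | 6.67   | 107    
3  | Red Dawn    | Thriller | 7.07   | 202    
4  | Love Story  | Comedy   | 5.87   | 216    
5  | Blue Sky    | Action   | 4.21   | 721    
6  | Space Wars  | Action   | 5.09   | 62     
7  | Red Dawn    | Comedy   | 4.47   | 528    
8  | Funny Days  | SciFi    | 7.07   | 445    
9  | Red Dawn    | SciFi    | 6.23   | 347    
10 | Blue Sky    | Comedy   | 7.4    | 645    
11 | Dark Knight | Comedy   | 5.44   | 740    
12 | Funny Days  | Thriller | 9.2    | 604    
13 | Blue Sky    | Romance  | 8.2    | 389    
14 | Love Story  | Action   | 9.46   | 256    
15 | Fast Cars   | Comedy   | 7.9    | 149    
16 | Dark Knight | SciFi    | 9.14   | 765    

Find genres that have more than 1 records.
SELECT genre, COUNT(*) as cnt
FROM movies
GROUP BY genre
HAVING COUNT(*) > 1

Result:
  Action: 4
  Comedy: 6
  SciFi: 3
  Thriller: 2

Note: HAVING filters groups after aggregation, WHERE filters rows before.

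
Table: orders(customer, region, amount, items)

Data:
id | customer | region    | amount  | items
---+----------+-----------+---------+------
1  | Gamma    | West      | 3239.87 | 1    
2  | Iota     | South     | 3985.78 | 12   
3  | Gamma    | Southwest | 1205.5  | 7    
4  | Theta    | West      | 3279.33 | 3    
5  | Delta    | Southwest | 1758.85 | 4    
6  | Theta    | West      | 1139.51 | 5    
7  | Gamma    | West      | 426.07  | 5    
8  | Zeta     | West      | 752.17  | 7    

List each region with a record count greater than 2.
SELECT region, COUNT(*) as cnt
FROM orders
GROUP BY region
HAVING COUNT(*) > 2

Result:
  West: 5

Note: HAVING filters groups after aggregation, WHERE filters rows before.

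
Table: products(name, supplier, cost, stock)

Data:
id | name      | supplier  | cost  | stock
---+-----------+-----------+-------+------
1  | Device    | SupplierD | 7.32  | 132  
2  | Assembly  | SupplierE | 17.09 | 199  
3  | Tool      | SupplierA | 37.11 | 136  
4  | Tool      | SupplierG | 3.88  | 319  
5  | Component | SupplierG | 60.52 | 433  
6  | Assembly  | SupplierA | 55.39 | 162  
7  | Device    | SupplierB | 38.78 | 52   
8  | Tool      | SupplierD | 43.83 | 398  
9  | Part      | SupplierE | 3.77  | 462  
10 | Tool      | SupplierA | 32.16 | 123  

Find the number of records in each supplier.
SELECT supplier, COUNT(*) as count
FROM products
GROUP BY supplier

Result:
  SupplierA: 3
  SupplierB: 1
  SupplierD: 2
  SupplierE: 2
  SupplierG: 2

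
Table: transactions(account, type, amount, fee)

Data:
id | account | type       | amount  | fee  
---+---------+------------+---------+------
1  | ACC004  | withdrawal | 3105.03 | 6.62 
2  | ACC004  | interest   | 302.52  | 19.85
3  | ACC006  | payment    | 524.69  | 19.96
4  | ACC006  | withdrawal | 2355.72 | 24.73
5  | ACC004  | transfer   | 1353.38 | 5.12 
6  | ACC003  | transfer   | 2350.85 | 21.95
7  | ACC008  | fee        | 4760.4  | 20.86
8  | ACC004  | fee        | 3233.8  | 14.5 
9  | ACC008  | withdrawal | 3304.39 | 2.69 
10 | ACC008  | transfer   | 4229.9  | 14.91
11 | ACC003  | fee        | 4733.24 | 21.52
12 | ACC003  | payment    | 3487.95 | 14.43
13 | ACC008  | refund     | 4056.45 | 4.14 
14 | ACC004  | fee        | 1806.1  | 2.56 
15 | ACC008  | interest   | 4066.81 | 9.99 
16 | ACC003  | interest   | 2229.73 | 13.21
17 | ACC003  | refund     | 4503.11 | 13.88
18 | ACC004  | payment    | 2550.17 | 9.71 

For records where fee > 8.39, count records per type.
SELECT type, COUNT(*)
FROM transactions
WHERE fee > 8.39
GROUP BY type

Note: WHERE filters rows before grouping.

Result:
  fee: 3
  interest: 3
  payment: 3
  refund: 1
  transfer: 2
  withdrawal: 1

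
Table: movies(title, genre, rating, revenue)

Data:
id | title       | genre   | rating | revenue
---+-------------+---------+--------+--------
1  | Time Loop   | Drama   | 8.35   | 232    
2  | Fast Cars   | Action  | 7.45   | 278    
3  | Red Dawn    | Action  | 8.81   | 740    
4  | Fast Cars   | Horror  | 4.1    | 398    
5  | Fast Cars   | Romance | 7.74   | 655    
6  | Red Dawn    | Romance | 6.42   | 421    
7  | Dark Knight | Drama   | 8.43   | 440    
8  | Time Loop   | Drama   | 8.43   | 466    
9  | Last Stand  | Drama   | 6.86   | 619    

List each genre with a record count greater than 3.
SELECT genre, COUNT(*) as cnt
FROM movies
GROUP BY genre
HAVING COUNT(*) > 3

Result:
  Drama: 4

Note: HAVING filters groups after aggregation, WHERE filters rows before.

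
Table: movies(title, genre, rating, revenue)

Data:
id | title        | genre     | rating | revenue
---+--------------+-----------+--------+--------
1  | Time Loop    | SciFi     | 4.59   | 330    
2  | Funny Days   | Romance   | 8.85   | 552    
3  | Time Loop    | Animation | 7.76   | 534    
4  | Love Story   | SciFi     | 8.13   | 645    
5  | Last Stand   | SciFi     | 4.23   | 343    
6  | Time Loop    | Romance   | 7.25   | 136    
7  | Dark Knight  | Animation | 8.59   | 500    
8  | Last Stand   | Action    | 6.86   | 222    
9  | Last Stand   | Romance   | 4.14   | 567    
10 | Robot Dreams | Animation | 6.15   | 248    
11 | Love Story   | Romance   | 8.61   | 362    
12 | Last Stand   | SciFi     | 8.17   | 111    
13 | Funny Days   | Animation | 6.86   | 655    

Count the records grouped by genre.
SELECT genre, COUNT(*) as count
FROM movies
GROUP BY genre

Result:
  Action: 1
  Animation: 4
  Romance: 4
  SciFi: 4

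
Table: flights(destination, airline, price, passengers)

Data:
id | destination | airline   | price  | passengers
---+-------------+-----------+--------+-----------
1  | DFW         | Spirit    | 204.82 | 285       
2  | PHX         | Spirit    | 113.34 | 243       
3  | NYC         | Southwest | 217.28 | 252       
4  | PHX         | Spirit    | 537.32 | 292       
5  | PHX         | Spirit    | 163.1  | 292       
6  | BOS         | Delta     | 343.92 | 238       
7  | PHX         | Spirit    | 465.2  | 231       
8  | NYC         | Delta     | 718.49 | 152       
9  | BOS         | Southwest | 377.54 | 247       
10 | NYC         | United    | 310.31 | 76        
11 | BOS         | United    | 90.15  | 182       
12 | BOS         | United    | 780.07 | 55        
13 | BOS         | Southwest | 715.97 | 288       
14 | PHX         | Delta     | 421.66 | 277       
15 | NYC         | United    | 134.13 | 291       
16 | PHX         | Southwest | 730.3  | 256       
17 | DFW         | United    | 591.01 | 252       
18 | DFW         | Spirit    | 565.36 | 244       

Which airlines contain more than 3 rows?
SELECT airline, COUNT(*) as cnt
FROM flights
GROUP BY airline
HAVING COUNT(*) > 3

Result:
  Southwest: 4
  Spirit: 6
  United: 5

Note: HAVING filters groups after aggregation, WHERE filters rows before.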